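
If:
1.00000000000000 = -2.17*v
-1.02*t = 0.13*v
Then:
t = 0.06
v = -0.46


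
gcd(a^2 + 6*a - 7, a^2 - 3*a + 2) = a - 1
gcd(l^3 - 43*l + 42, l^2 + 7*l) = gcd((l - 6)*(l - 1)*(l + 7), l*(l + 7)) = l + 7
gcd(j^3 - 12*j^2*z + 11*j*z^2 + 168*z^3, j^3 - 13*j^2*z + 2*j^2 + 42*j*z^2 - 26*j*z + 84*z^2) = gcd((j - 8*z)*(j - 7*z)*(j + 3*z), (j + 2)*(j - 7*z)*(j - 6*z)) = -j + 7*z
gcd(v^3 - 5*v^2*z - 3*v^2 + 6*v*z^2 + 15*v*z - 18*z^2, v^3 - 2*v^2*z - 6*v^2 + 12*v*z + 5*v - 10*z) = -v + 2*z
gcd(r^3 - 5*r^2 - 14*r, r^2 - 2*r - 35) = r - 7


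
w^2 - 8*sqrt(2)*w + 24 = (w - 6*sqrt(2))*(w - 2*sqrt(2))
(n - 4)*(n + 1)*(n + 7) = n^3 + 4*n^2 - 25*n - 28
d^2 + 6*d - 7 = (d - 1)*(d + 7)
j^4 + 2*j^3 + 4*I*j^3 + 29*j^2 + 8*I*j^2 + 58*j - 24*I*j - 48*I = (j + 2)*(j - 3*I)*(j - I)*(j + 8*I)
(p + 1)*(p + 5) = p^2 + 6*p + 5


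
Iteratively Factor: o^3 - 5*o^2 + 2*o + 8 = (o - 4)*(o^2 - o - 2) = (o - 4)*(o + 1)*(o - 2)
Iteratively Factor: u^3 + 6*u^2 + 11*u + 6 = (u + 1)*(u^2 + 5*u + 6) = (u + 1)*(u + 3)*(u + 2)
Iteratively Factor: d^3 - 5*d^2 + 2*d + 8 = (d - 4)*(d^2 - d - 2) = (d - 4)*(d - 2)*(d + 1)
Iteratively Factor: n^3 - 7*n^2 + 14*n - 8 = (n - 2)*(n^2 - 5*n + 4) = (n - 4)*(n - 2)*(n - 1)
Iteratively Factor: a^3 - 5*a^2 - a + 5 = (a - 5)*(a^2 - 1) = (a - 5)*(a - 1)*(a + 1)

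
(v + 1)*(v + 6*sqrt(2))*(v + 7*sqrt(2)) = v^3 + v^2 + 13*sqrt(2)*v^2 + 13*sqrt(2)*v + 84*v + 84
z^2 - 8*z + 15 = (z - 5)*(z - 3)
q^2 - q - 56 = (q - 8)*(q + 7)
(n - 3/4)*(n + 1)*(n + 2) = n^3 + 9*n^2/4 - n/4 - 3/2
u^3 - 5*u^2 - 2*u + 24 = (u - 4)*(u - 3)*(u + 2)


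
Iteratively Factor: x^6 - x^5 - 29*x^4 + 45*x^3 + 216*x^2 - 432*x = (x - 3)*(x^5 + 2*x^4 - 23*x^3 - 24*x^2 + 144*x) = x*(x - 3)*(x^4 + 2*x^3 - 23*x^2 - 24*x + 144) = x*(x - 3)^2*(x^3 + 5*x^2 - 8*x - 48) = x*(x - 3)^3*(x^2 + 8*x + 16) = x*(x - 3)^3*(x + 4)*(x + 4)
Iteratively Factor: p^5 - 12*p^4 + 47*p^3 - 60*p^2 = (p)*(p^4 - 12*p^3 + 47*p^2 - 60*p) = p*(p - 3)*(p^3 - 9*p^2 + 20*p) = p^2*(p - 3)*(p^2 - 9*p + 20) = p^2*(p - 4)*(p - 3)*(p - 5)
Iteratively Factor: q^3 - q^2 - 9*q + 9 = (q - 3)*(q^2 + 2*q - 3) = (q - 3)*(q + 3)*(q - 1)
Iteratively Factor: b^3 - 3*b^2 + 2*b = (b)*(b^2 - 3*b + 2) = b*(b - 2)*(b - 1)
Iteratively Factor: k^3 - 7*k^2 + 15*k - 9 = (k - 3)*(k^2 - 4*k + 3) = (k - 3)*(k - 1)*(k - 3)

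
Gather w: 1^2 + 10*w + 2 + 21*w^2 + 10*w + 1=21*w^2 + 20*w + 4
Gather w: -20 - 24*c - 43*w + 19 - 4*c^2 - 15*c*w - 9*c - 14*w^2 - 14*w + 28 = -4*c^2 - 33*c - 14*w^2 + w*(-15*c - 57) + 27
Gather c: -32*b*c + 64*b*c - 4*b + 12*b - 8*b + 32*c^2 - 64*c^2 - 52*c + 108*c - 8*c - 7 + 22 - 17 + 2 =-32*c^2 + c*(32*b + 48)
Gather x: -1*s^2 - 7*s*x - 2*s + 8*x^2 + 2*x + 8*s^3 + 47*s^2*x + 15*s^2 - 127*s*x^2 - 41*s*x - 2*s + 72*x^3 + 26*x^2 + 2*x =8*s^3 + 14*s^2 - 4*s + 72*x^3 + x^2*(34 - 127*s) + x*(47*s^2 - 48*s + 4)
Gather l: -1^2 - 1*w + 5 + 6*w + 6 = 5*w + 10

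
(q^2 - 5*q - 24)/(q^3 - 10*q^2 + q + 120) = 1/(q - 5)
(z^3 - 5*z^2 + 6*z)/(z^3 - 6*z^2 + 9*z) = (z - 2)/(z - 3)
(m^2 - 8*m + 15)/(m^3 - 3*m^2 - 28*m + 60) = (m^2 - 8*m + 15)/(m^3 - 3*m^2 - 28*m + 60)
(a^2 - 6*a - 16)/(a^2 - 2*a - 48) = (a + 2)/(a + 6)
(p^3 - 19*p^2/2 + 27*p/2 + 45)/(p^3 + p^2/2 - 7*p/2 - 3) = (p^2 - 11*p + 30)/(p^2 - p - 2)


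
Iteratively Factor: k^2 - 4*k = (k)*(k - 4)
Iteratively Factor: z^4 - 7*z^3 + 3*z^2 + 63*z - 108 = (z - 3)*(z^3 - 4*z^2 - 9*z + 36) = (z - 3)^2*(z^2 - z - 12) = (z - 4)*(z - 3)^2*(z + 3)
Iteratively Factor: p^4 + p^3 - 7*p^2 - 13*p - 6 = (p - 3)*(p^3 + 4*p^2 + 5*p + 2) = (p - 3)*(p + 1)*(p^2 + 3*p + 2) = (p - 3)*(p + 1)^2*(p + 2)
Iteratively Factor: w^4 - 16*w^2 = (w)*(w^3 - 16*w) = w*(w + 4)*(w^2 - 4*w) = w^2*(w + 4)*(w - 4)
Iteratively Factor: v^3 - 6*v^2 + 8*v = (v - 2)*(v^2 - 4*v) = (v - 4)*(v - 2)*(v)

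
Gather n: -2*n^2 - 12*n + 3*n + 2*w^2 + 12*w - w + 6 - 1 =-2*n^2 - 9*n + 2*w^2 + 11*w + 5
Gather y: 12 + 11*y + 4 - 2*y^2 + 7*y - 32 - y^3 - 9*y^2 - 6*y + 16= -y^3 - 11*y^2 + 12*y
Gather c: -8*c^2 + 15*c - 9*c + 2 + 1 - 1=-8*c^2 + 6*c + 2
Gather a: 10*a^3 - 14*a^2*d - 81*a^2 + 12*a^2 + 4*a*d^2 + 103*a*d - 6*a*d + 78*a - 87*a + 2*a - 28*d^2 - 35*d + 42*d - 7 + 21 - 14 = 10*a^3 + a^2*(-14*d - 69) + a*(4*d^2 + 97*d - 7) - 28*d^2 + 7*d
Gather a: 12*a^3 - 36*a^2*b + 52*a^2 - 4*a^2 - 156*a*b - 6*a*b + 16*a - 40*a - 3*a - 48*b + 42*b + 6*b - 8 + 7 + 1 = 12*a^3 + a^2*(48 - 36*b) + a*(-162*b - 27)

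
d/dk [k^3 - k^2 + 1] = k*(3*k - 2)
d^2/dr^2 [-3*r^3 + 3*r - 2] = -18*r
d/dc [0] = 0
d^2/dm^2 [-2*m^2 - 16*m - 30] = -4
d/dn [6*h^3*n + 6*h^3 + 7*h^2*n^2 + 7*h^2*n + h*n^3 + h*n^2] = h*(6*h^2 + 14*h*n + 7*h + 3*n^2 + 2*n)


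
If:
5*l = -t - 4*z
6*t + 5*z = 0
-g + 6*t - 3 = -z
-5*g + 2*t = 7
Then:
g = -69/55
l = 76/275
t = 4/11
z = -24/55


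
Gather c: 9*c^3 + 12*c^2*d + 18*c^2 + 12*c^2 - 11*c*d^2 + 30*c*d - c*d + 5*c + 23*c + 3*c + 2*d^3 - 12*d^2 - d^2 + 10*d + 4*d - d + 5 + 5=9*c^3 + c^2*(12*d + 30) + c*(-11*d^2 + 29*d + 31) + 2*d^3 - 13*d^2 + 13*d + 10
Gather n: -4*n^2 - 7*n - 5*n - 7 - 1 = -4*n^2 - 12*n - 8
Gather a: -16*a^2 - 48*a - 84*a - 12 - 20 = -16*a^2 - 132*a - 32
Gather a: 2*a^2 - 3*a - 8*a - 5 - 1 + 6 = 2*a^2 - 11*a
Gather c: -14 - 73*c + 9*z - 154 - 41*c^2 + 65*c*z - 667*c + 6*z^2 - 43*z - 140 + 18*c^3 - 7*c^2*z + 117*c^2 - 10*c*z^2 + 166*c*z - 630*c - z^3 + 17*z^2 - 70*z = 18*c^3 + c^2*(76 - 7*z) + c*(-10*z^2 + 231*z - 1370) - z^3 + 23*z^2 - 104*z - 308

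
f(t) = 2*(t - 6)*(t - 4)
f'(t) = 4*t - 20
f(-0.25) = 53.12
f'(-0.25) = -21.00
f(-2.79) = 119.37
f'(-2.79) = -31.16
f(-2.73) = 117.51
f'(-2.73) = -30.92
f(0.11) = 45.82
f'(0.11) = -19.56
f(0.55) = 37.60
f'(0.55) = -17.80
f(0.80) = 33.28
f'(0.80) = -16.80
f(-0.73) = 63.67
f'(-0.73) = -22.92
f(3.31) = 3.71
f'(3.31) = -6.76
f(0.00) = 48.00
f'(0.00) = -20.00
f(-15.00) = 798.00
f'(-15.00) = -80.00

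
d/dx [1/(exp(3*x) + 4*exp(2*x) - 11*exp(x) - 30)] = (-3*exp(2*x) - 8*exp(x) + 11)*exp(x)/(exp(3*x) + 4*exp(2*x) - 11*exp(x) - 30)^2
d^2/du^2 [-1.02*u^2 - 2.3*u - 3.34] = -2.04000000000000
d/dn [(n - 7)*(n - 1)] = 2*n - 8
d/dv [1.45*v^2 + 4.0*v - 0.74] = 2.9*v + 4.0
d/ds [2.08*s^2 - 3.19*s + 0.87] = 4.16*s - 3.19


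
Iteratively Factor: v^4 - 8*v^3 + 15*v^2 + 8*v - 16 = (v - 4)*(v^3 - 4*v^2 - v + 4) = (v - 4)*(v + 1)*(v^2 - 5*v + 4) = (v - 4)*(v - 1)*(v + 1)*(v - 4)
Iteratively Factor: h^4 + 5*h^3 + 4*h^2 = (h)*(h^3 + 5*h^2 + 4*h) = h*(h + 4)*(h^2 + h) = h^2*(h + 4)*(h + 1)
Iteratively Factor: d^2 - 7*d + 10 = (d - 5)*(d - 2)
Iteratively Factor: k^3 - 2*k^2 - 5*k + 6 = (k - 3)*(k^2 + k - 2) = (k - 3)*(k - 1)*(k + 2)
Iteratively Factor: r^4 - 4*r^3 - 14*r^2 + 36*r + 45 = (r + 3)*(r^3 - 7*r^2 + 7*r + 15) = (r + 1)*(r + 3)*(r^2 - 8*r + 15) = (r - 3)*(r + 1)*(r + 3)*(r - 5)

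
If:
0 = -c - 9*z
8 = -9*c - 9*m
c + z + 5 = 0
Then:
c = -45/8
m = 341/72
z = 5/8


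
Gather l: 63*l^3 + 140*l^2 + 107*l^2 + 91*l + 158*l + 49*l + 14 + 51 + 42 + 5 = 63*l^3 + 247*l^2 + 298*l + 112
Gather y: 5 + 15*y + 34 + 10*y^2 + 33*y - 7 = 10*y^2 + 48*y + 32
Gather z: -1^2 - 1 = -2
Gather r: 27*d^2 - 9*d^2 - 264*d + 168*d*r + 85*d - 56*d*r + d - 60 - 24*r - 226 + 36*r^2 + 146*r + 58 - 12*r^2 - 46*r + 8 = 18*d^2 - 178*d + 24*r^2 + r*(112*d + 76) - 220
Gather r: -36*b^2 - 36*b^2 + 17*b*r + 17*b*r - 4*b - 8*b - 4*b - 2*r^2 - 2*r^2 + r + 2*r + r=-72*b^2 - 16*b - 4*r^2 + r*(34*b + 4)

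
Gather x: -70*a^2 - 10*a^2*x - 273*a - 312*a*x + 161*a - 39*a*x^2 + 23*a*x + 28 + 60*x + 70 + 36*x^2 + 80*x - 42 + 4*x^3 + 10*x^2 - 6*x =-70*a^2 - 112*a + 4*x^3 + x^2*(46 - 39*a) + x*(-10*a^2 - 289*a + 134) + 56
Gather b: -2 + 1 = -1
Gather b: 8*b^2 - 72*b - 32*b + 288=8*b^2 - 104*b + 288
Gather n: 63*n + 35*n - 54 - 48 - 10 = 98*n - 112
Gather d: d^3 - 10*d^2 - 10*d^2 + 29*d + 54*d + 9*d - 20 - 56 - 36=d^3 - 20*d^2 + 92*d - 112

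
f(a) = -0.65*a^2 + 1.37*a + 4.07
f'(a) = 1.37 - 1.3*a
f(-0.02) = 4.04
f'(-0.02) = 1.40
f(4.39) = -2.44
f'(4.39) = -4.34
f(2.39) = 3.63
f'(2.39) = -1.74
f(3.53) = 0.81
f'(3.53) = -3.22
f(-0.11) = 3.91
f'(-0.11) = 1.51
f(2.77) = 2.88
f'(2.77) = -2.23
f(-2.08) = -1.59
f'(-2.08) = 4.07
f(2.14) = 4.03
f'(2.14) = -1.41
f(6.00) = -11.11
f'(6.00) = -6.43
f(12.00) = -73.09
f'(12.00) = -14.23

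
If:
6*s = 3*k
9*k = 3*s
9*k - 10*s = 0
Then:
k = 0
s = 0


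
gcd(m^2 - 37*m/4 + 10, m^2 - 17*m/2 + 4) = m - 8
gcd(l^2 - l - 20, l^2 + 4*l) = l + 4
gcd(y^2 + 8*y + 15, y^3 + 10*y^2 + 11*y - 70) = y + 5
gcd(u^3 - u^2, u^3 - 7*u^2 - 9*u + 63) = 1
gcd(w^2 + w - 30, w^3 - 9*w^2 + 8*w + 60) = w - 5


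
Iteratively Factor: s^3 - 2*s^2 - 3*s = (s + 1)*(s^2 - 3*s) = s*(s + 1)*(s - 3)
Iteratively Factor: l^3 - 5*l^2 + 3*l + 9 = (l + 1)*(l^2 - 6*l + 9) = (l - 3)*(l + 1)*(l - 3)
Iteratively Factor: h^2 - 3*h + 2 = (h - 2)*(h - 1)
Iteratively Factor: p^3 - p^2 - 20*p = (p - 5)*(p^2 + 4*p) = (p - 5)*(p + 4)*(p)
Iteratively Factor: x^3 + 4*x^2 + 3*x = (x)*(x^2 + 4*x + 3) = x*(x + 3)*(x + 1)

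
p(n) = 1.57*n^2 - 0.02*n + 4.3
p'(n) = 3.14*n - 0.02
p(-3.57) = 24.38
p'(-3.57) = -11.23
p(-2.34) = 12.94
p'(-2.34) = -7.37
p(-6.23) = 65.36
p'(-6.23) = -19.58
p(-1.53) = 8.01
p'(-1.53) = -4.82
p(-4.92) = 42.40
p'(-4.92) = -15.47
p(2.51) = 14.14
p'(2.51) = 7.86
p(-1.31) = 7.02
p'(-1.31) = -4.13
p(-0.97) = 5.80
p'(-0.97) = -3.07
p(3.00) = 18.37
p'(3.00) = 9.40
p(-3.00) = 18.49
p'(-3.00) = -9.44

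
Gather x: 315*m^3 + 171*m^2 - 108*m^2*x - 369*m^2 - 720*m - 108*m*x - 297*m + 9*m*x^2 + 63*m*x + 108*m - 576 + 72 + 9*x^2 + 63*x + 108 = 315*m^3 - 198*m^2 - 909*m + x^2*(9*m + 9) + x*(-108*m^2 - 45*m + 63) - 396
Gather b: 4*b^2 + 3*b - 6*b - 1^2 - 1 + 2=4*b^2 - 3*b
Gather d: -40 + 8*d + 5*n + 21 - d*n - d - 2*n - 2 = d*(7 - n) + 3*n - 21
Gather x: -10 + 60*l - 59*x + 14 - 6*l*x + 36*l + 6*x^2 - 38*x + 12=96*l + 6*x^2 + x*(-6*l - 97) + 16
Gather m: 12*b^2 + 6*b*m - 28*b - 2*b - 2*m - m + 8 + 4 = 12*b^2 - 30*b + m*(6*b - 3) + 12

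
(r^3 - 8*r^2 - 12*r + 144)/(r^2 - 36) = (r^2 - 2*r - 24)/(r + 6)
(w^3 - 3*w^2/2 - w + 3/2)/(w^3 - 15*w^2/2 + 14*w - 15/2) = (w + 1)/(w - 5)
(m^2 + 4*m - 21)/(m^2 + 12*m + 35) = (m - 3)/(m + 5)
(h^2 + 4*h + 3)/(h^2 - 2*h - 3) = (h + 3)/(h - 3)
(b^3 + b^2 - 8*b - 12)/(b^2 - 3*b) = b + 4 + 4/b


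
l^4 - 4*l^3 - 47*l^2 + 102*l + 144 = (l - 8)*(l - 3)*(l + 1)*(l + 6)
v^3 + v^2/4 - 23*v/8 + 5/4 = (v - 5/4)*(v - 1/2)*(v + 2)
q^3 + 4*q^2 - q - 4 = (q - 1)*(q + 1)*(q + 4)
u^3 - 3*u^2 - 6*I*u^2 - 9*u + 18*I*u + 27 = (u - 3)*(u - 3*I)^2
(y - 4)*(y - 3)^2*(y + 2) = y^4 - 8*y^3 + 13*y^2 + 30*y - 72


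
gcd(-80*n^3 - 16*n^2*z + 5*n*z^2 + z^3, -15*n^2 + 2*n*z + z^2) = 5*n + z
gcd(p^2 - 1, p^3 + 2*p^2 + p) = p + 1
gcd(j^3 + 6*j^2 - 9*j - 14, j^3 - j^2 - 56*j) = j + 7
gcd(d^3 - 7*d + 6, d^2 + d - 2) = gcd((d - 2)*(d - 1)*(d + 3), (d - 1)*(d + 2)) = d - 1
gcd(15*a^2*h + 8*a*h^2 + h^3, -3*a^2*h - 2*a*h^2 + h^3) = h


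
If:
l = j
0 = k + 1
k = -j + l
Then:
No Solution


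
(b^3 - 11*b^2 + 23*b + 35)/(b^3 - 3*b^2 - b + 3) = (b^2 - 12*b + 35)/(b^2 - 4*b + 3)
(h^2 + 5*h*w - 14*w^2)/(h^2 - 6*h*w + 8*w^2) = (-h - 7*w)/(-h + 4*w)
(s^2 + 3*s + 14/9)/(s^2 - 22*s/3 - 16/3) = (s + 7/3)/(s - 8)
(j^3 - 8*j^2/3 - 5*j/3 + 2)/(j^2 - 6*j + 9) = (3*j^2 + j - 2)/(3*(j - 3))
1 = 1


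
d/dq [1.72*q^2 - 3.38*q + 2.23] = 3.44*q - 3.38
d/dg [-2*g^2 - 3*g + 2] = -4*g - 3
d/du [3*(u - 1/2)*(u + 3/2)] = 6*u + 3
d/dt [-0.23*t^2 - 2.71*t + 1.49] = -0.46*t - 2.71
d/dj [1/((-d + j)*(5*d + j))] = ((-d + j)*(5*d + j) + (d - j)^2)/((d - j)^3*(5*d + j)^2)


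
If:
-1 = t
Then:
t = -1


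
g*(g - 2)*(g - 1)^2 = g^4 - 4*g^3 + 5*g^2 - 2*g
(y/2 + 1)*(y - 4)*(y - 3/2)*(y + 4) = y^4/2 + y^3/4 - 19*y^2/2 - 4*y + 24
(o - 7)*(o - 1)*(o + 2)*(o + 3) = o^4 - 3*o^3 - 27*o^2 - 13*o + 42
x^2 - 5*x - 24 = (x - 8)*(x + 3)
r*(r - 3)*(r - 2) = r^3 - 5*r^2 + 6*r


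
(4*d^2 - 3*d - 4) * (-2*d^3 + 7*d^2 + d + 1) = -8*d^5 + 34*d^4 - 9*d^3 - 27*d^2 - 7*d - 4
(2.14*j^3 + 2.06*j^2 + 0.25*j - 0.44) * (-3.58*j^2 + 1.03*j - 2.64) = -7.6612*j^5 - 5.1706*j^4 - 4.4228*j^3 - 3.6057*j^2 - 1.1132*j + 1.1616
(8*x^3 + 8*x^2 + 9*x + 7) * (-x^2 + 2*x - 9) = -8*x^5 + 8*x^4 - 65*x^3 - 61*x^2 - 67*x - 63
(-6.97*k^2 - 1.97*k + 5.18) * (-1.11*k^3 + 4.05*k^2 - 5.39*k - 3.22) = 7.7367*k^5 - 26.0418*k^4 + 23.84*k^3 + 54.0407*k^2 - 21.5768*k - 16.6796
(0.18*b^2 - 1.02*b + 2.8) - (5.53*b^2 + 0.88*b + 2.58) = -5.35*b^2 - 1.9*b + 0.22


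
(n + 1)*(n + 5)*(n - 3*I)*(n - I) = n^4 + 6*n^3 - 4*I*n^3 + 2*n^2 - 24*I*n^2 - 18*n - 20*I*n - 15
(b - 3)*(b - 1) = b^2 - 4*b + 3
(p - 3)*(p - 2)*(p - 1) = p^3 - 6*p^2 + 11*p - 6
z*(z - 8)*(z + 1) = z^3 - 7*z^2 - 8*z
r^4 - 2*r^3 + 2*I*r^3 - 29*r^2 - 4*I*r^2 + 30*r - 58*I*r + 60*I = (r - 6)*(r - 1)*(r + 5)*(r + 2*I)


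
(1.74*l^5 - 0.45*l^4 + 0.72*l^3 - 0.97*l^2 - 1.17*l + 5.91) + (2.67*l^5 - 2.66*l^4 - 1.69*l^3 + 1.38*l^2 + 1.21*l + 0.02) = 4.41*l^5 - 3.11*l^4 - 0.97*l^3 + 0.41*l^2 + 0.04*l + 5.93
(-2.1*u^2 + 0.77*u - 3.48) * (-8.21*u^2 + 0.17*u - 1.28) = 17.241*u^4 - 6.6787*u^3 + 31.3897*u^2 - 1.5772*u + 4.4544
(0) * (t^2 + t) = 0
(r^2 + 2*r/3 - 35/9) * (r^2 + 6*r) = r^4 + 20*r^3/3 + r^2/9 - 70*r/3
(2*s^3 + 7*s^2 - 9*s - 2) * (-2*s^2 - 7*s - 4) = -4*s^5 - 28*s^4 - 39*s^3 + 39*s^2 + 50*s + 8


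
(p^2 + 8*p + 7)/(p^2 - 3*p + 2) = (p^2 + 8*p + 7)/(p^2 - 3*p + 2)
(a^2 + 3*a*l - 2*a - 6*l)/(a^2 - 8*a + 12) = (a + 3*l)/(a - 6)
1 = 1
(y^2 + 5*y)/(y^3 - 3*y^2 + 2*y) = (y + 5)/(y^2 - 3*y + 2)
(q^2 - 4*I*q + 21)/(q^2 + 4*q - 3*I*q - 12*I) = (q^2 - 4*I*q + 21)/(q^2 + q*(4 - 3*I) - 12*I)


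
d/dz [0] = 0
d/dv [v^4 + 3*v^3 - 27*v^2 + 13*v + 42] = 4*v^3 + 9*v^2 - 54*v + 13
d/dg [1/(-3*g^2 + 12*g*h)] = 2*(g - 2*h)/(3*g^2*(g - 4*h)^2)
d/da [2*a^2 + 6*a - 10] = 4*a + 6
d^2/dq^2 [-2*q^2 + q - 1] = -4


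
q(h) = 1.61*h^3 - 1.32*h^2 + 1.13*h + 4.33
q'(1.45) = 7.46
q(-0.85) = 1.43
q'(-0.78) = 6.13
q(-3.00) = -54.41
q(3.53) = 62.69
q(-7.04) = -630.80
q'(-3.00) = 52.52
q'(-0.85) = 6.86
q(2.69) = 29.16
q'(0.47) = 0.96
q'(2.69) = 28.98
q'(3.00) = 36.68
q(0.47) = 4.74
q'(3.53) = 52.00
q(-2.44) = -29.67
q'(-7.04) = 259.10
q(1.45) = 8.10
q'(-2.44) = 36.33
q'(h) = 4.83*h^2 - 2.64*h + 1.13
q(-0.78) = 1.88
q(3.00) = 39.31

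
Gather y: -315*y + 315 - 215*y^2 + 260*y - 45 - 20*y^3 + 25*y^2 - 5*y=-20*y^3 - 190*y^2 - 60*y + 270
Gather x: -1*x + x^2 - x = x^2 - 2*x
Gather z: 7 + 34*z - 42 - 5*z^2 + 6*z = -5*z^2 + 40*z - 35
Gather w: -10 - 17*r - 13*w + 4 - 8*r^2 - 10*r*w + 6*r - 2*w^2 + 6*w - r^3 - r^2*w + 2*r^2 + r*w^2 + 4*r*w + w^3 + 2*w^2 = -r^3 - 6*r^2 + r*w^2 - 11*r + w^3 + w*(-r^2 - 6*r - 7) - 6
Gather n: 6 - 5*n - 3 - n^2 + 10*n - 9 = -n^2 + 5*n - 6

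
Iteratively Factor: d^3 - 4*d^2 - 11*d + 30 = (d + 3)*(d^2 - 7*d + 10) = (d - 2)*(d + 3)*(d - 5)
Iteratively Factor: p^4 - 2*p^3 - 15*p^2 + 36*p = (p + 4)*(p^3 - 6*p^2 + 9*p) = (p - 3)*(p + 4)*(p^2 - 3*p) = (p - 3)^2*(p + 4)*(p)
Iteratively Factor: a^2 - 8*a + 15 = (a - 5)*(a - 3)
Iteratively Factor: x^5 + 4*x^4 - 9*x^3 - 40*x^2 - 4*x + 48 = (x + 2)*(x^4 + 2*x^3 - 13*x^2 - 14*x + 24) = (x - 3)*(x + 2)*(x^3 + 5*x^2 + 2*x - 8) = (x - 3)*(x + 2)^2*(x^2 + 3*x - 4) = (x - 3)*(x + 2)^2*(x + 4)*(x - 1)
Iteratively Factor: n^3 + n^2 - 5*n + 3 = (n + 3)*(n^2 - 2*n + 1) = (n - 1)*(n + 3)*(n - 1)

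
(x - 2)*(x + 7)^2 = x^3 + 12*x^2 + 21*x - 98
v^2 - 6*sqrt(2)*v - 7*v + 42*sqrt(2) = (v - 7)*(v - 6*sqrt(2))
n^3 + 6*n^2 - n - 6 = (n - 1)*(n + 1)*(n + 6)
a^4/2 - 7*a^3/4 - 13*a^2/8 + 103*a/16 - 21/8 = (a/2 + 1)*(a - 7/2)*(a - 3/2)*(a - 1/2)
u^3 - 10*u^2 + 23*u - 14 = (u - 7)*(u - 2)*(u - 1)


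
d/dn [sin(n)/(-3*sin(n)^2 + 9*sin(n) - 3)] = -cos(n)^3/(3*(sin(n)^2 - 3*sin(n) + 1)^2)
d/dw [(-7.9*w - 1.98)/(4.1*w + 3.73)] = (-87.5309*w - 79.63177)/(4.1*w + 3.73)^3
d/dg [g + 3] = 1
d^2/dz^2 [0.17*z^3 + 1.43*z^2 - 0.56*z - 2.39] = 1.02*z + 2.86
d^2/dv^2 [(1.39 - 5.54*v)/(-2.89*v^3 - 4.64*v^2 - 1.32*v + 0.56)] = (277.623804*v^5 + 306.422076*v^4 - 101.94952*v^3 - 103.781064*v^2 + 21.792528*v - 3.877088)/(24.137569*v^9 + 116.261232*v^8 + 219.735948*v^7 + 192.069848*v^6 + 55.307568*v^5 - 24.733248*v^4 - 15.560448*v^3 + 1.43808*v^2 + 1.241856*v - 0.175616)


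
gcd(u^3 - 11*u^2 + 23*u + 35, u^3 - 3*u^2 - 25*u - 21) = u^2 - 6*u - 7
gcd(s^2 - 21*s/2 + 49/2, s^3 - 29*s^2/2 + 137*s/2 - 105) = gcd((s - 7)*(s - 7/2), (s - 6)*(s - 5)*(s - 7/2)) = s - 7/2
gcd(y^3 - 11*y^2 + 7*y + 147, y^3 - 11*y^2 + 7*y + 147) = y^3 - 11*y^2 + 7*y + 147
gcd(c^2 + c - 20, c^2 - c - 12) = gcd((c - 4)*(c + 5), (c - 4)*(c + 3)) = c - 4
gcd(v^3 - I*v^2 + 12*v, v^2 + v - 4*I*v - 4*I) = v - 4*I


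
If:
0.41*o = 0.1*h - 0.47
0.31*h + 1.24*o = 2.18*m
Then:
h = 4.1*o + 4.7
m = 1.15183486238532*o + 0.668348623853211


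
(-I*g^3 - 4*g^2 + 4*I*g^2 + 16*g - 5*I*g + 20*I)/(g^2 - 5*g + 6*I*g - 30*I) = (-I*g^3 + 4*g^2*(-1 + I) + g*(16 - 5*I) + 20*I)/(g^2 + g*(-5 + 6*I) - 30*I)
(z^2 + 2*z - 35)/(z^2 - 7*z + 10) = (z + 7)/(z - 2)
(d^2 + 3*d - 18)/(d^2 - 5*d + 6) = (d + 6)/(d - 2)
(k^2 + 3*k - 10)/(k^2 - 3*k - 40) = (k - 2)/(k - 8)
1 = 1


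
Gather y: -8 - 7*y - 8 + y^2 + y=y^2 - 6*y - 16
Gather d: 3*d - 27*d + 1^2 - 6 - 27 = -24*d - 32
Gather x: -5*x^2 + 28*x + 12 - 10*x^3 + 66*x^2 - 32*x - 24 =-10*x^3 + 61*x^2 - 4*x - 12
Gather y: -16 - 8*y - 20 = -8*y - 36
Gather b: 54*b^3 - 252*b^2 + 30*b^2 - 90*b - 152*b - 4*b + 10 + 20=54*b^3 - 222*b^2 - 246*b + 30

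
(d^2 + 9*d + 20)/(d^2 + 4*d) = (d + 5)/d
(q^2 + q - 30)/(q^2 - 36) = (q - 5)/(q - 6)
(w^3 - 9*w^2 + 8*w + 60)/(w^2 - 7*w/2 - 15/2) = 2*(w^2 - 4*w - 12)/(2*w + 3)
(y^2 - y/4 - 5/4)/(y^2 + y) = (y - 5/4)/y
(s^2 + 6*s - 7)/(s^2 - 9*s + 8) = (s + 7)/(s - 8)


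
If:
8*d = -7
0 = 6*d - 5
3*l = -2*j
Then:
No Solution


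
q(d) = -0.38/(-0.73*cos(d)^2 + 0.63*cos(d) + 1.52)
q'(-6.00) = 0.04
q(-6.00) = -0.26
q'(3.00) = -3.40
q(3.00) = -2.10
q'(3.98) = 0.76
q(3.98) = -0.49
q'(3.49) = 3.24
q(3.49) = -1.34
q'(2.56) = -1.65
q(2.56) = -0.79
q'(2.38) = -0.95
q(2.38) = -0.56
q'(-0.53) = -0.05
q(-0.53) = -0.25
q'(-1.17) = 0.01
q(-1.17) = -0.23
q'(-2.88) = 3.78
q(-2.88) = -1.65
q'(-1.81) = 0.20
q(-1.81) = -0.29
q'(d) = -0.38*(-1.46*sin(d)*cos(d) + 0.63*sin(d))/(-0.73*cos(d)^2 + 0.63*cos(d) + 1.52)^2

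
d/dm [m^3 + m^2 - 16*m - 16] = 3*m^2 + 2*m - 16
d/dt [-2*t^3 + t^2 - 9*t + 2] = -6*t^2 + 2*t - 9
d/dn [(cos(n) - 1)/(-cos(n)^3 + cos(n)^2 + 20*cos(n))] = (-7*cos(n)/2 + 2*cos(2*n) - cos(3*n)/2 - 18)*sin(n)/((sin(n)^2 + cos(n) + 19)^2*cos(n)^2)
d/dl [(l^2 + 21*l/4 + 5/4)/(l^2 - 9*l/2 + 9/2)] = 13*(-3*l^2 + 2*l + 9)/(4*l^4 - 36*l^3 + 117*l^2 - 162*l + 81)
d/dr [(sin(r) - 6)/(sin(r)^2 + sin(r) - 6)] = (12 - sin(r))*sin(r)*cos(r)/(sin(r)^2 + sin(r) - 6)^2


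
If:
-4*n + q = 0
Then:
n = q/4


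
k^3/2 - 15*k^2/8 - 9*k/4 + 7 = (k/2 + 1)*(k - 4)*(k - 7/4)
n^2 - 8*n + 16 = (n - 4)^2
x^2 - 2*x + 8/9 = (x - 4/3)*(x - 2/3)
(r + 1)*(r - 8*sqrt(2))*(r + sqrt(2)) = r^3 - 7*sqrt(2)*r^2 + r^2 - 16*r - 7*sqrt(2)*r - 16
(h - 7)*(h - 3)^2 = h^3 - 13*h^2 + 51*h - 63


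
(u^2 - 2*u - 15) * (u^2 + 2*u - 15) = u^4 - 34*u^2 + 225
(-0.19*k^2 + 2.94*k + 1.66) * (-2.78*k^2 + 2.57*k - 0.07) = 0.5282*k^4 - 8.6615*k^3 + 2.9543*k^2 + 4.0604*k - 0.1162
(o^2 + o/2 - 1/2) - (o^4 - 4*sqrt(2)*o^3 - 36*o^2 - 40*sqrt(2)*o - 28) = -o^4 + 4*sqrt(2)*o^3 + 37*o^2 + o/2 + 40*sqrt(2)*o + 55/2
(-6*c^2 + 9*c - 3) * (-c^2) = 6*c^4 - 9*c^3 + 3*c^2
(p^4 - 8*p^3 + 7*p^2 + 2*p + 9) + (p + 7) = p^4 - 8*p^3 + 7*p^2 + 3*p + 16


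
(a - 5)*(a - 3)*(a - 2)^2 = a^4 - 12*a^3 + 51*a^2 - 92*a + 60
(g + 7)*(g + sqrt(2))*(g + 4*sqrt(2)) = g^3 + 7*g^2 + 5*sqrt(2)*g^2 + 8*g + 35*sqrt(2)*g + 56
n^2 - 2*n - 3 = (n - 3)*(n + 1)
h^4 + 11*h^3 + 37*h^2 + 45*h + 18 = (h + 1)^2*(h + 3)*(h + 6)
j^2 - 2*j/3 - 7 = (j - 3)*(j + 7/3)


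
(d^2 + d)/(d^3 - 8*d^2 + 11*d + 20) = d/(d^2 - 9*d + 20)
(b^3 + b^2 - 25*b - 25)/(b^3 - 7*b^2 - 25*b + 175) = (b + 1)/(b - 7)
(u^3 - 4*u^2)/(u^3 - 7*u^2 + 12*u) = u/(u - 3)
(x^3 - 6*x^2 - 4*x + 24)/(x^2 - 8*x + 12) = x + 2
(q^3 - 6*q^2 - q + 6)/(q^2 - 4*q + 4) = (q^3 - 6*q^2 - q + 6)/(q^2 - 4*q + 4)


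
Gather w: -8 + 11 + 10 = 13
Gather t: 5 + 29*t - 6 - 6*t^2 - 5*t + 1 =-6*t^2 + 24*t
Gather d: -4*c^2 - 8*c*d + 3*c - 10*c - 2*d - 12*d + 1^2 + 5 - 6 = -4*c^2 - 7*c + d*(-8*c - 14)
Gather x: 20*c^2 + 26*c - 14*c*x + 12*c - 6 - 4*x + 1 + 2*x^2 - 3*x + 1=20*c^2 + 38*c + 2*x^2 + x*(-14*c - 7) - 4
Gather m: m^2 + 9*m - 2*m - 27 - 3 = m^2 + 7*m - 30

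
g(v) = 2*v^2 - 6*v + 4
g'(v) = 4*v - 6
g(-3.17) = 43.12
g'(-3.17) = -18.68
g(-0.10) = 4.62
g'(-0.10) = -6.40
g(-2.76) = 35.80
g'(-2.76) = -17.04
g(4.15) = 13.54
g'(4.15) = 10.60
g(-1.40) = 16.32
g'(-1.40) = -11.60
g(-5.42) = 95.27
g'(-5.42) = -27.68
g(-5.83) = 106.96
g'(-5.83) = -29.32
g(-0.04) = 4.24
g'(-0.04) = -6.16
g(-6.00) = 112.00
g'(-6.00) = -30.00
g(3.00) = 4.00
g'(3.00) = 6.00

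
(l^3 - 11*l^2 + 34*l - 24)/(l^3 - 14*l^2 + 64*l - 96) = (l - 1)/(l - 4)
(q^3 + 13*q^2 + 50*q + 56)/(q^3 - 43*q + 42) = (q^2 + 6*q + 8)/(q^2 - 7*q + 6)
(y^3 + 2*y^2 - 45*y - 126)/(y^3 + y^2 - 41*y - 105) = (y + 6)/(y + 5)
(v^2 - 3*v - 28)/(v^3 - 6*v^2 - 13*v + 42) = (v + 4)/(v^2 + v - 6)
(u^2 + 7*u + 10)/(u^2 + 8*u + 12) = (u + 5)/(u + 6)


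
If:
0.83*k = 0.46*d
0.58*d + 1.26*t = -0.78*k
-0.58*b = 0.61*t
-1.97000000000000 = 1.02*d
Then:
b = -1.63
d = -1.93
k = -1.07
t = 1.55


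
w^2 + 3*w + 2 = (w + 1)*(w + 2)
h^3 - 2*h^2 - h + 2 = (h - 2)*(h - 1)*(h + 1)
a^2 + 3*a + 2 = (a + 1)*(a + 2)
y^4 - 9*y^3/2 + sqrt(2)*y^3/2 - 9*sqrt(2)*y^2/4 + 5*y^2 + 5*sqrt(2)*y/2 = y*(y - 5/2)*(y - 2)*(y + sqrt(2)/2)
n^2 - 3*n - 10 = (n - 5)*(n + 2)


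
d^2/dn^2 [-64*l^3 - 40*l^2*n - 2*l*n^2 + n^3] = -4*l + 6*n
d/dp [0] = 0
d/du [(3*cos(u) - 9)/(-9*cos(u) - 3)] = 10*sin(u)/(3*cos(u) + 1)^2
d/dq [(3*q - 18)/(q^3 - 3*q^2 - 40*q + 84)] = 3*(-2*q^3 + 21*q^2 - 36*q - 156)/(q^6 - 6*q^5 - 71*q^4 + 408*q^3 + 1096*q^2 - 6720*q + 7056)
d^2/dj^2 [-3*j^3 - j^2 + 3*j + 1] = -18*j - 2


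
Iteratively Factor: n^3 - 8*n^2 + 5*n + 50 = (n + 2)*(n^2 - 10*n + 25) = (n - 5)*(n + 2)*(n - 5)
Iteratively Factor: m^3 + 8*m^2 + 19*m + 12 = (m + 3)*(m^2 + 5*m + 4) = (m + 3)*(m + 4)*(m + 1)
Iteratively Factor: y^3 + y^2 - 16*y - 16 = (y + 1)*(y^2 - 16) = (y + 1)*(y + 4)*(y - 4)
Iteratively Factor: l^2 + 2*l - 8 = (l + 4)*(l - 2)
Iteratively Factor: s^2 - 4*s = (s - 4)*(s)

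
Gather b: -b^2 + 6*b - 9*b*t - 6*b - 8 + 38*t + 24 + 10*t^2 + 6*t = -b^2 - 9*b*t + 10*t^2 + 44*t + 16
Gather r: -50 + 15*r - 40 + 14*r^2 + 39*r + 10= 14*r^2 + 54*r - 80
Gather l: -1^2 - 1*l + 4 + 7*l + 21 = 6*l + 24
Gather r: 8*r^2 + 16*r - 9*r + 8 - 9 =8*r^2 + 7*r - 1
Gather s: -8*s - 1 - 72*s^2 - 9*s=-72*s^2 - 17*s - 1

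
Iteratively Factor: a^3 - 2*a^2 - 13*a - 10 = (a + 2)*(a^2 - 4*a - 5) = (a + 1)*(a + 2)*(a - 5)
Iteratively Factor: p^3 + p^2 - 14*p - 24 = (p - 4)*(p^2 + 5*p + 6) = (p - 4)*(p + 2)*(p + 3)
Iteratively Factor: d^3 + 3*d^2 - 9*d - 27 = (d + 3)*(d^2 - 9) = (d - 3)*(d + 3)*(d + 3)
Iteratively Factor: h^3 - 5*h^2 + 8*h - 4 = (h - 2)*(h^2 - 3*h + 2) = (h - 2)*(h - 1)*(h - 2)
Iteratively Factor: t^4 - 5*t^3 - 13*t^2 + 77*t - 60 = (t + 4)*(t^3 - 9*t^2 + 23*t - 15) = (t - 5)*(t + 4)*(t^2 - 4*t + 3) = (t - 5)*(t - 1)*(t + 4)*(t - 3)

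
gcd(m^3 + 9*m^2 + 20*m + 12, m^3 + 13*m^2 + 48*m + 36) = m^2 + 7*m + 6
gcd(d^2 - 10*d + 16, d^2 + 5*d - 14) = d - 2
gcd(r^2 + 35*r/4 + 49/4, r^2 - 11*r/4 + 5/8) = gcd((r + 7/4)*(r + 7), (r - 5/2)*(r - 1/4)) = 1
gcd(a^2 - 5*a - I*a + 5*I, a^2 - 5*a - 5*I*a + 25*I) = a - 5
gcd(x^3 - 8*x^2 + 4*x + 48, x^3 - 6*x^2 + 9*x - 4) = x - 4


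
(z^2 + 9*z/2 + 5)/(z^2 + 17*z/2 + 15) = (z + 2)/(z + 6)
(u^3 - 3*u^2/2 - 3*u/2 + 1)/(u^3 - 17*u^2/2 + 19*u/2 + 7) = (2*u^2 + u - 1)/(2*u^2 - 13*u - 7)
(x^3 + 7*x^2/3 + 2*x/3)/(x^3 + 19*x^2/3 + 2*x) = (x + 2)/(x + 6)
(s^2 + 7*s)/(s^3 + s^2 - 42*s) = 1/(s - 6)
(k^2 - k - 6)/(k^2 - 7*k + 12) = (k + 2)/(k - 4)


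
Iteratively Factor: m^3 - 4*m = (m + 2)*(m^2 - 2*m) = (m - 2)*(m + 2)*(m)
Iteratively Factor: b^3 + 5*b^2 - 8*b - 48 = (b + 4)*(b^2 + b - 12) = (b + 4)^2*(b - 3)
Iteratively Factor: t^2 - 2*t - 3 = (t - 3)*(t + 1)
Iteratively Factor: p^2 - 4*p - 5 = (p - 5)*(p + 1)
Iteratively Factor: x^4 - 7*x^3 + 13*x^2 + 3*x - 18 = (x - 3)*(x^3 - 4*x^2 + x + 6) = (x - 3)*(x + 1)*(x^2 - 5*x + 6) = (x - 3)^2*(x + 1)*(x - 2)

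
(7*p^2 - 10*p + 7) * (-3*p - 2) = -21*p^3 + 16*p^2 - p - 14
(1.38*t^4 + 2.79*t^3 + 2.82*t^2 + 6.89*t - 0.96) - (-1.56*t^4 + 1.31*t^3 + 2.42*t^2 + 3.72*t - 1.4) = 2.94*t^4 + 1.48*t^3 + 0.4*t^2 + 3.17*t + 0.44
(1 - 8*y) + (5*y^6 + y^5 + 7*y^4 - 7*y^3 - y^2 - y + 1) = 5*y^6 + y^5 + 7*y^4 - 7*y^3 - y^2 - 9*y + 2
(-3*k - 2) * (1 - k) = 3*k^2 - k - 2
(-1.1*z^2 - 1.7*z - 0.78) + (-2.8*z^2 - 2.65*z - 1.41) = -3.9*z^2 - 4.35*z - 2.19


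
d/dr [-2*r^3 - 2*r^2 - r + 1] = -6*r^2 - 4*r - 1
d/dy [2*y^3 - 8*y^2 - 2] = 2*y*(3*y - 8)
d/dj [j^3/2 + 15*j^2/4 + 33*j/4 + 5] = 3*j^2/2 + 15*j/2 + 33/4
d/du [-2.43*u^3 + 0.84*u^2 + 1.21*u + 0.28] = -7.29*u^2 + 1.68*u + 1.21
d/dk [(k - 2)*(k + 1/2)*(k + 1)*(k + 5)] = 4*k^3 + 27*k^2/2 - 10*k - 27/2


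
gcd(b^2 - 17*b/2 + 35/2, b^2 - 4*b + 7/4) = b - 7/2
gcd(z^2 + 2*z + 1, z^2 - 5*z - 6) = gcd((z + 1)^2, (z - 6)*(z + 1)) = z + 1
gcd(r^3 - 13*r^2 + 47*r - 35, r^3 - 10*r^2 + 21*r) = r - 7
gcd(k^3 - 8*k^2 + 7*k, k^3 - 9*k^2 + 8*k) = k^2 - k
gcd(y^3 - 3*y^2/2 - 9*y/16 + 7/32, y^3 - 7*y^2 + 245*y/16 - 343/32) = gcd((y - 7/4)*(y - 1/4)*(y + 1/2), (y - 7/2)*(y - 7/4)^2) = y - 7/4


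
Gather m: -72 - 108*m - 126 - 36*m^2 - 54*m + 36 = -36*m^2 - 162*m - 162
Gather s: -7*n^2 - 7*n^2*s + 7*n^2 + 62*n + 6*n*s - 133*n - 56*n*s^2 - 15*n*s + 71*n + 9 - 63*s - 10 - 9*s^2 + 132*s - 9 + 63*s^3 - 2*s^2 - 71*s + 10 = 63*s^3 + s^2*(-56*n - 11) + s*(-7*n^2 - 9*n - 2)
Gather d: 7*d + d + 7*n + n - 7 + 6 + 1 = 8*d + 8*n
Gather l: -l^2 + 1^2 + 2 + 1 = 4 - l^2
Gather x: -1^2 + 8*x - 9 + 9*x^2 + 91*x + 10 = 9*x^2 + 99*x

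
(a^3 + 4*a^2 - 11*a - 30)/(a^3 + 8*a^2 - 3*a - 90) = (a + 2)/(a + 6)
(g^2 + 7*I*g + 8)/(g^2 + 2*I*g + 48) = (g - I)/(g - 6*I)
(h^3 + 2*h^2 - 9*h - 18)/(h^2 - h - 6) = h + 3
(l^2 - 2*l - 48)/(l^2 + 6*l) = (l - 8)/l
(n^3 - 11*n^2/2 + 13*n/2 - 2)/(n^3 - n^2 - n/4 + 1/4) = 2*(n - 4)/(2*n + 1)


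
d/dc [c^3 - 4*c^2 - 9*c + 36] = 3*c^2 - 8*c - 9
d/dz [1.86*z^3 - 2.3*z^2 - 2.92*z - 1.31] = 5.58*z^2 - 4.6*z - 2.92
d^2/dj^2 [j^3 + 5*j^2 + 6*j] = 6*j + 10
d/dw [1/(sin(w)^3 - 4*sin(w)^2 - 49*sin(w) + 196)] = (-3*sin(w)^2 + 8*sin(w) + 49)*cos(w)/(sin(w)^3 - 4*sin(w)^2 - 49*sin(w) + 196)^2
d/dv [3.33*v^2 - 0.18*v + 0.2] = 6.66*v - 0.18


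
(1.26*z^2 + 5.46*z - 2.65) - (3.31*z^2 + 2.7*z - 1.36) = -2.05*z^2 + 2.76*z - 1.29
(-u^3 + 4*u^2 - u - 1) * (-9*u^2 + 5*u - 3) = 9*u^5 - 41*u^4 + 32*u^3 - 8*u^2 - 2*u + 3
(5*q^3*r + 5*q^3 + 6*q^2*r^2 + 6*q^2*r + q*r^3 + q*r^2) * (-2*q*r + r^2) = -10*q^4*r^2 - 10*q^4*r - 7*q^3*r^3 - 7*q^3*r^2 + 4*q^2*r^4 + 4*q^2*r^3 + q*r^5 + q*r^4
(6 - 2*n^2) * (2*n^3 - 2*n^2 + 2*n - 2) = -4*n^5 + 4*n^4 + 8*n^3 - 8*n^2 + 12*n - 12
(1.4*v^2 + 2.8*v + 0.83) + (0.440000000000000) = 1.4*v^2 + 2.8*v + 1.27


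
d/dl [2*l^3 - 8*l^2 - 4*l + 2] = 6*l^2 - 16*l - 4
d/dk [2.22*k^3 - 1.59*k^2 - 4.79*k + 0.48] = 6.66*k^2 - 3.18*k - 4.79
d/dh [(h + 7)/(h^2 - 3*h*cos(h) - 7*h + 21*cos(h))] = (-3*h^2*sin(h) - h^2 - 14*h + 147*sin(h) + 42*cos(h) + 49)/((h - 7)^2*(h - 3*cos(h))^2)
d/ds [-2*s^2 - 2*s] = -4*s - 2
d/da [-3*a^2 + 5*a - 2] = 5 - 6*a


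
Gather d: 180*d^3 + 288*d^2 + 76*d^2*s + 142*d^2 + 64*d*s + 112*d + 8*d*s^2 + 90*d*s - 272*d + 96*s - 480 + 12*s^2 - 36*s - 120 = 180*d^3 + d^2*(76*s + 430) + d*(8*s^2 + 154*s - 160) + 12*s^2 + 60*s - 600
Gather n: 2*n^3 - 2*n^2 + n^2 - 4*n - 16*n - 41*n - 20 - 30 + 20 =2*n^3 - n^2 - 61*n - 30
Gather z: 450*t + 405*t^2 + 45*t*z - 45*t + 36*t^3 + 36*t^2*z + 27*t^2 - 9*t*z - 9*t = 36*t^3 + 432*t^2 + 396*t + z*(36*t^2 + 36*t)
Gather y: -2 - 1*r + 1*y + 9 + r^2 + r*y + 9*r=r^2 + 8*r + y*(r + 1) + 7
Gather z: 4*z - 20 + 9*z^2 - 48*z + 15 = 9*z^2 - 44*z - 5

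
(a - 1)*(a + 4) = a^2 + 3*a - 4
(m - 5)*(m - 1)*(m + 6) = m^3 - 31*m + 30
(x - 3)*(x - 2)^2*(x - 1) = x^4 - 8*x^3 + 23*x^2 - 28*x + 12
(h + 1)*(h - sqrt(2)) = h^2 - sqrt(2)*h + h - sqrt(2)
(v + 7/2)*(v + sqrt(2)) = v^2 + sqrt(2)*v + 7*v/2 + 7*sqrt(2)/2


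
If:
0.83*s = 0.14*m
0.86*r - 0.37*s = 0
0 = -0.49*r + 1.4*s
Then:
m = 0.00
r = 0.00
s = 0.00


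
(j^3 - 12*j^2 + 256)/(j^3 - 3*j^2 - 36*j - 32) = (j - 8)/(j + 1)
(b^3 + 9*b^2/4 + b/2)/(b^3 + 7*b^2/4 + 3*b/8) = 2*(b + 2)/(2*b + 3)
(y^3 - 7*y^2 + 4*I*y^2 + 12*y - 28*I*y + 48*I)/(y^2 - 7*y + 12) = y + 4*I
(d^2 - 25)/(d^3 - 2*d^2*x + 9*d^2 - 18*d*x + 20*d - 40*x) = (5 - d)/(-d^2 + 2*d*x - 4*d + 8*x)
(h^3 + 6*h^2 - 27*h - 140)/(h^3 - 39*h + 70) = (h + 4)/(h - 2)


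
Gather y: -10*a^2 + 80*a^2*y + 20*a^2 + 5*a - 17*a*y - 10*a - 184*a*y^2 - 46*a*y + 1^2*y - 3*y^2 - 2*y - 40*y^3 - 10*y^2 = 10*a^2 - 5*a - 40*y^3 + y^2*(-184*a - 13) + y*(80*a^2 - 63*a - 1)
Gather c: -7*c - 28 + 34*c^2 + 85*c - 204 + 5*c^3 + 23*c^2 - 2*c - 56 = 5*c^3 + 57*c^2 + 76*c - 288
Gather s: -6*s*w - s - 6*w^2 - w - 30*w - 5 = s*(-6*w - 1) - 6*w^2 - 31*w - 5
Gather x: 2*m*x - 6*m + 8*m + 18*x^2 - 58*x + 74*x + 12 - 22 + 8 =2*m + 18*x^2 + x*(2*m + 16) - 2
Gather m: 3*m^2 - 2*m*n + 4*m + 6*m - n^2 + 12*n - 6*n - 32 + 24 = 3*m^2 + m*(10 - 2*n) - n^2 + 6*n - 8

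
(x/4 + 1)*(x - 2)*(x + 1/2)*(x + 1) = x^4/4 + 7*x^3/8 - 9*x^2/8 - 11*x/4 - 1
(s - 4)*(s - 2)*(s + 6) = s^3 - 28*s + 48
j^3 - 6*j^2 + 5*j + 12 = (j - 4)*(j - 3)*(j + 1)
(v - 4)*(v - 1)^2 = v^3 - 6*v^2 + 9*v - 4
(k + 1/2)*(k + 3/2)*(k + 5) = k^3 + 7*k^2 + 43*k/4 + 15/4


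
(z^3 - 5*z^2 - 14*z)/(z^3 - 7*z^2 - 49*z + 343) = z*(z + 2)/(z^2 - 49)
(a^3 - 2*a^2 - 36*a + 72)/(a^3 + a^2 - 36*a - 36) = (a - 2)/(a + 1)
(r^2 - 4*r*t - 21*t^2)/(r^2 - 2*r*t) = (r^2 - 4*r*t - 21*t^2)/(r*(r - 2*t))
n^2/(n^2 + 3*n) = n/(n + 3)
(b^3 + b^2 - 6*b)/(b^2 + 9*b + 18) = b*(b - 2)/(b + 6)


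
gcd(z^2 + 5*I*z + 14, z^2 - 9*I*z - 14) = z - 2*I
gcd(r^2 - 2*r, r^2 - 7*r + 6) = 1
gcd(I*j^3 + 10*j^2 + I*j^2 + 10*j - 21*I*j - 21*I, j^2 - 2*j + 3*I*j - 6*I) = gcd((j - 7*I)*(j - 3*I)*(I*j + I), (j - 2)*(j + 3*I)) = 1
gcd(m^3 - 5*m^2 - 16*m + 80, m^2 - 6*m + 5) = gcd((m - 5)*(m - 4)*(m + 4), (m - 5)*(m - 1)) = m - 5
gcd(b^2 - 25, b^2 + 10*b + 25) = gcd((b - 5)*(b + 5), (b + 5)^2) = b + 5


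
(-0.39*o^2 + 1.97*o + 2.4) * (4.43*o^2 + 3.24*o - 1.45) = -1.7277*o^4 + 7.4635*o^3 + 17.5803*o^2 + 4.9195*o - 3.48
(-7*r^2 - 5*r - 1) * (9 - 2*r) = 14*r^3 - 53*r^2 - 43*r - 9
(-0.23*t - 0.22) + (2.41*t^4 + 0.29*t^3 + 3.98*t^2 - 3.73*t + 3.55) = 2.41*t^4 + 0.29*t^3 + 3.98*t^2 - 3.96*t + 3.33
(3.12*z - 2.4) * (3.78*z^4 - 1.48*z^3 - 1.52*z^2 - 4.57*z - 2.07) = 11.7936*z^5 - 13.6896*z^4 - 1.1904*z^3 - 10.6104*z^2 + 4.5096*z + 4.968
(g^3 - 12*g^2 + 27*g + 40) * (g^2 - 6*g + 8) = g^5 - 18*g^4 + 107*g^3 - 218*g^2 - 24*g + 320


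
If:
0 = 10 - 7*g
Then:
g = 10/7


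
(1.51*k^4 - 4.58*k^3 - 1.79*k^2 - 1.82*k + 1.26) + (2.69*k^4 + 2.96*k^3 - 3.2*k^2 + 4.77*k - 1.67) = 4.2*k^4 - 1.62*k^3 - 4.99*k^2 + 2.95*k - 0.41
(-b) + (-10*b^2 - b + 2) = -10*b^2 - 2*b + 2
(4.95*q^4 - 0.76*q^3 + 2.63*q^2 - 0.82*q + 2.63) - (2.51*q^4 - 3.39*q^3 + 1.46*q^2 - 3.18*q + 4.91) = 2.44*q^4 + 2.63*q^3 + 1.17*q^2 + 2.36*q - 2.28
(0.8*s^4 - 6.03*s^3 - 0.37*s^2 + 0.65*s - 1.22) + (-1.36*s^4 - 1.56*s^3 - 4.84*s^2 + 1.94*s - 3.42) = -0.56*s^4 - 7.59*s^3 - 5.21*s^2 + 2.59*s - 4.64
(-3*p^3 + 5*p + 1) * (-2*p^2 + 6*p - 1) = 6*p^5 - 18*p^4 - 7*p^3 + 28*p^2 + p - 1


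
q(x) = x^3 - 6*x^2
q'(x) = 3*x^2 - 12*x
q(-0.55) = -1.98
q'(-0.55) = 7.51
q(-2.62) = -59.17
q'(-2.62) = 52.03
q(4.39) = -31.03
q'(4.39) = 5.14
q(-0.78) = -4.12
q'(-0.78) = 11.19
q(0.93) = -4.39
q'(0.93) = -8.57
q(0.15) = -0.13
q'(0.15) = -1.73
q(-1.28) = -11.93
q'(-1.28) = 20.28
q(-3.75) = -137.11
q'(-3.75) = 87.19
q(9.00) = 243.00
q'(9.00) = 135.00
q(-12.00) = -2592.00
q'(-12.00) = 576.00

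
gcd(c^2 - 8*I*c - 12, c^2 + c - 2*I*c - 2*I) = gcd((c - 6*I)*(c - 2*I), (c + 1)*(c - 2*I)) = c - 2*I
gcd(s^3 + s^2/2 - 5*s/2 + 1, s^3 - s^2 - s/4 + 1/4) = s^2 - 3*s/2 + 1/2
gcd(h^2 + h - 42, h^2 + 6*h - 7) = h + 7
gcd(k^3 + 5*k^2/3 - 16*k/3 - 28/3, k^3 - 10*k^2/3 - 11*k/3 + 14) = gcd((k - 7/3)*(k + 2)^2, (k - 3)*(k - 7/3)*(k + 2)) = k^2 - k/3 - 14/3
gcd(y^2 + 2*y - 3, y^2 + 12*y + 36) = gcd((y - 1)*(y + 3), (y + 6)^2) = 1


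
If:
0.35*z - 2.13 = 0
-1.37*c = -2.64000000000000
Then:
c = 1.93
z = 6.09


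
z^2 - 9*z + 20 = (z - 5)*(z - 4)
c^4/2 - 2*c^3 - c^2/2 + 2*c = c*(c/2 + 1/2)*(c - 4)*(c - 1)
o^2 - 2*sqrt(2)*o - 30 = (o - 5*sqrt(2))*(o + 3*sqrt(2))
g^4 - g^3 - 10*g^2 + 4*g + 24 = (g - 3)*(g - 2)*(g + 2)^2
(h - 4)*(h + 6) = h^2 + 2*h - 24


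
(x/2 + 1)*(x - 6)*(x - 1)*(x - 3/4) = x^4/2 - 23*x^3/8 - 17*x^2/8 + 9*x - 9/2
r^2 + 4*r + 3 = (r + 1)*(r + 3)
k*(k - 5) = k^2 - 5*k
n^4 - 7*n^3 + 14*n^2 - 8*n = n*(n - 4)*(n - 2)*(n - 1)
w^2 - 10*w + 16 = (w - 8)*(w - 2)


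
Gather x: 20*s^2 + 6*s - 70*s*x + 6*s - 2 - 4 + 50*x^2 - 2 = 20*s^2 - 70*s*x + 12*s + 50*x^2 - 8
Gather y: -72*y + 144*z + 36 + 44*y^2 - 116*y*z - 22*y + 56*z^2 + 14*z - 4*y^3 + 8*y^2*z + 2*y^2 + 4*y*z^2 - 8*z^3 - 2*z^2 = -4*y^3 + y^2*(8*z + 46) + y*(4*z^2 - 116*z - 94) - 8*z^3 + 54*z^2 + 158*z + 36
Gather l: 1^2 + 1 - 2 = 0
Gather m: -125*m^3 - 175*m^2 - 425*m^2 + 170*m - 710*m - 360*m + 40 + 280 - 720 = -125*m^3 - 600*m^2 - 900*m - 400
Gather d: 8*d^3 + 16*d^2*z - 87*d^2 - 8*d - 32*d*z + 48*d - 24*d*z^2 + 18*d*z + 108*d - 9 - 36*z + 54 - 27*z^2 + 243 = 8*d^3 + d^2*(16*z - 87) + d*(-24*z^2 - 14*z + 148) - 27*z^2 - 36*z + 288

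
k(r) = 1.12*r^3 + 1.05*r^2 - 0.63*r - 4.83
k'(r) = 3.36*r^2 + 2.1*r - 0.63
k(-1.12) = -4.38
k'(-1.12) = 1.23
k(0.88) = -3.81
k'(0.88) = 3.82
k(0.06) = -4.86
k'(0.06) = -0.49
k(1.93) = 5.92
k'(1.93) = 15.94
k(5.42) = 200.93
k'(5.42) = 109.46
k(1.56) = 0.99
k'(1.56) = 10.82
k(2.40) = 15.19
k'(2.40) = 23.76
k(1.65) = 2.02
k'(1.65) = 11.98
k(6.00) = 271.11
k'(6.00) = 132.93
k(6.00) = 271.11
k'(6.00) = 132.93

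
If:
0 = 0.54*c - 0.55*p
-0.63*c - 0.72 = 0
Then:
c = -1.14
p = -1.12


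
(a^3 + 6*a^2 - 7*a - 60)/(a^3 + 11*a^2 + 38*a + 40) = (a - 3)/(a + 2)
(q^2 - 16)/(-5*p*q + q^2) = (16 - q^2)/(q*(5*p - q))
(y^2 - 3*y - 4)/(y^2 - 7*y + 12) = (y + 1)/(y - 3)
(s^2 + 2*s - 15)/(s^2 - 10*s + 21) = (s + 5)/(s - 7)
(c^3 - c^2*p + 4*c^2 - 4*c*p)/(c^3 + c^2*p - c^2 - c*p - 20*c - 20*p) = c*(c - p)/(c^2 + c*p - 5*c - 5*p)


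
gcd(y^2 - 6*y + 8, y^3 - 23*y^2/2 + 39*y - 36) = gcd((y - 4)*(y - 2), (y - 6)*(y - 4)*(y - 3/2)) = y - 4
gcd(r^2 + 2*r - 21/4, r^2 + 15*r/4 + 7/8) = r + 7/2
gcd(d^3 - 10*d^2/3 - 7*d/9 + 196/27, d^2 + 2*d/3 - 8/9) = d + 4/3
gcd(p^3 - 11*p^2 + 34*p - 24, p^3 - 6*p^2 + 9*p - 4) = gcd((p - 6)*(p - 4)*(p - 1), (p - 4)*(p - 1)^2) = p^2 - 5*p + 4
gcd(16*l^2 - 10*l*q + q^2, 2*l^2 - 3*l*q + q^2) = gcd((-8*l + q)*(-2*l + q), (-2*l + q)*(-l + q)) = -2*l + q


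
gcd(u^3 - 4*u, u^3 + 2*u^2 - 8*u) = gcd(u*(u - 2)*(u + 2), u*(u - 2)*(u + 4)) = u^2 - 2*u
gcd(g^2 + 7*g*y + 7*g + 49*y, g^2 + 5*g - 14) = g + 7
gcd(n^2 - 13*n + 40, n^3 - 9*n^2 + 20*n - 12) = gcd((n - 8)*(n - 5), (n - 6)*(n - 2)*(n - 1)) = 1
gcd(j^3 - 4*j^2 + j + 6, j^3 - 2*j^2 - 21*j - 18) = j + 1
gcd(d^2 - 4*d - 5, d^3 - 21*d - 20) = d^2 - 4*d - 5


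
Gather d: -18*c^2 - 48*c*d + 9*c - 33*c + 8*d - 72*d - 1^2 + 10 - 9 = -18*c^2 - 24*c + d*(-48*c - 64)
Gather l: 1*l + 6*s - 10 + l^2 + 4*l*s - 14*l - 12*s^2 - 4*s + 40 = l^2 + l*(4*s - 13) - 12*s^2 + 2*s + 30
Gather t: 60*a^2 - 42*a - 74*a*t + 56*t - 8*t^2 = 60*a^2 - 42*a - 8*t^2 + t*(56 - 74*a)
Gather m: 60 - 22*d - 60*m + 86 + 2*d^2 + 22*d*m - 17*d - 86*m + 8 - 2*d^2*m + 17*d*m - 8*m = 2*d^2 - 39*d + m*(-2*d^2 + 39*d - 154) + 154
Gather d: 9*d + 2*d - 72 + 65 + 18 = 11*d + 11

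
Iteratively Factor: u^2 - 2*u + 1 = (u - 1)*(u - 1)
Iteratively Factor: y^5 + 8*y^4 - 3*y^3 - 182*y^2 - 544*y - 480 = (y - 5)*(y^4 + 13*y^3 + 62*y^2 + 128*y + 96) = (y - 5)*(y + 2)*(y^3 + 11*y^2 + 40*y + 48) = (y - 5)*(y + 2)*(y + 4)*(y^2 + 7*y + 12) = (y - 5)*(y + 2)*(y + 4)^2*(y + 3)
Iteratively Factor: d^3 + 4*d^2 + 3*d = (d)*(d^2 + 4*d + 3) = d*(d + 1)*(d + 3)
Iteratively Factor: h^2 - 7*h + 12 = (h - 3)*(h - 4)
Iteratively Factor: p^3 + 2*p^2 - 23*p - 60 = (p + 3)*(p^2 - p - 20) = (p + 3)*(p + 4)*(p - 5)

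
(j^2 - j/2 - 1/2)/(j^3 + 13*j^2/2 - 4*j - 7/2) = 1/(j + 7)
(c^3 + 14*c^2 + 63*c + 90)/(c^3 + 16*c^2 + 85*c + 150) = (c + 3)/(c + 5)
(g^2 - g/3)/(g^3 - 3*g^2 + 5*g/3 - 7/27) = 9*g/(9*g^2 - 24*g + 7)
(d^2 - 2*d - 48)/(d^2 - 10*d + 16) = (d + 6)/(d - 2)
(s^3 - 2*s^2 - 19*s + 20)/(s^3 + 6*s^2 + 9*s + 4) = (s^2 - 6*s + 5)/(s^2 + 2*s + 1)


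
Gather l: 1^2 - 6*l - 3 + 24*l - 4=18*l - 6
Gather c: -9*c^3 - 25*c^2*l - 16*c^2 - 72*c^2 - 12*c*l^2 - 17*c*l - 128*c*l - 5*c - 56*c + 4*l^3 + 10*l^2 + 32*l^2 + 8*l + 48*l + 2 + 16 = -9*c^3 + c^2*(-25*l - 88) + c*(-12*l^2 - 145*l - 61) + 4*l^3 + 42*l^2 + 56*l + 18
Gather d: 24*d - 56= 24*d - 56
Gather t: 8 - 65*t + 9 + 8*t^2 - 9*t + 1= 8*t^2 - 74*t + 18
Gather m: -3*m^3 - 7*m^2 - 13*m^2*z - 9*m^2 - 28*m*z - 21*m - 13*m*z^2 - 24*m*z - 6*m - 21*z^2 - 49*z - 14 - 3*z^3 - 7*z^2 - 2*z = -3*m^3 + m^2*(-13*z - 16) + m*(-13*z^2 - 52*z - 27) - 3*z^3 - 28*z^2 - 51*z - 14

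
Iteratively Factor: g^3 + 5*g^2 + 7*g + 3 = (g + 1)*(g^2 + 4*g + 3) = (g + 1)*(g + 3)*(g + 1)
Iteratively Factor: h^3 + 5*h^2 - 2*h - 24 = (h + 4)*(h^2 + h - 6) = (h - 2)*(h + 4)*(h + 3)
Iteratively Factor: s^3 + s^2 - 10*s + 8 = (s - 2)*(s^2 + 3*s - 4) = (s - 2)*(s - 1)*(s + 4)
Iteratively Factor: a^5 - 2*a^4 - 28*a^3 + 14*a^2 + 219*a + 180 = (a + 1)*(a^4 - 3*a^3 - 25*a^2 + 39*a + 180) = (a - 4)*(a + 1)*(a^3 + a^2 - 21*a - 45) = (a - 5)*(a - 4)*(a + 1)*(a^2 + 6*a + 9) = (a - 5)*(a - 4)*(a + 1)*(a + 3)*(a + 3)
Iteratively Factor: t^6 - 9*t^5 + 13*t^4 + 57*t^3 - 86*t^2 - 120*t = (t - 5)*(t^5 - 4*t^4 - 7*t^3 + 22*t^2 + 24*t) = (t - 5)*(t + 2)*(t^4 - 6*t^3 + 5*t^2 + 12*t) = t*(t - 5)*(t + 2)*(t^3 - 6*t^2 + 5*t + 12) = t*(t - 5)*(t - 3)*(t + 2)*(t^2 - 3*t - 4) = t*(t - 5)*(t - 3)*(t + 1)*(t + 2)*(t - 4)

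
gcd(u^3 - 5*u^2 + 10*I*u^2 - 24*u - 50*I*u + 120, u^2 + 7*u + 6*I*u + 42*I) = u + 6*I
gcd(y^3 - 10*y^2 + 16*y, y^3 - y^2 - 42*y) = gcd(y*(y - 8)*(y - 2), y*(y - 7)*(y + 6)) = y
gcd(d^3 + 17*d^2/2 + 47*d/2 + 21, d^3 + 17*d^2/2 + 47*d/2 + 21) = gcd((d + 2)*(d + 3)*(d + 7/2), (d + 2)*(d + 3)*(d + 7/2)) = d^3 + 17*d^2/2 + 47*d/2 + 21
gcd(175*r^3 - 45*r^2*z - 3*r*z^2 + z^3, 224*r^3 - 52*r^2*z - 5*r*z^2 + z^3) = 7*r + z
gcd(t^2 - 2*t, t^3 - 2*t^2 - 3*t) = t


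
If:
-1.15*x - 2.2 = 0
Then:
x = -1.91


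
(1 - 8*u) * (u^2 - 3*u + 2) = -8*u^3 + 25*u^2 - 19*u + 2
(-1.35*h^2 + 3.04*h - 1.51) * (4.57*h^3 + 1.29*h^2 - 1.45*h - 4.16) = -6.1695*h^5 + 12.1513*h^4 - 1.0216*h^3 - 0.739899999999999*h^2 - 10.4569*h + 6.2816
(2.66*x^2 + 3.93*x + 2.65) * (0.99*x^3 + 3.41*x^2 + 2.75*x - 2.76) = 2.6334*x^5 + 12.9613*x^4 + 23.3398*x^3 + 12.5024*x^2 - 3.5593*x - 7.314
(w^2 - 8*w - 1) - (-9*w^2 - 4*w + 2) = 10*w^2 - 4*w - 3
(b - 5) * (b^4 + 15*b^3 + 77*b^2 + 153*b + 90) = b^5 + 10*b^4 + 2*b^3 - 232*b^2 - 675*b - 450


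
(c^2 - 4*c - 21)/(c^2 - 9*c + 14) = (c + 3)/(c - 2)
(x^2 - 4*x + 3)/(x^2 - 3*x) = (x - 1)/x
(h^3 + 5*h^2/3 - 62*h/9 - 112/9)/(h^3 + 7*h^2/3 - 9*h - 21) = (3*h^2 - 2*h - 16)/(3*(h^2 - 9))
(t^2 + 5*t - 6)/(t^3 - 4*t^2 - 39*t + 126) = (t - 1)/(t^2 - 10*t + 21)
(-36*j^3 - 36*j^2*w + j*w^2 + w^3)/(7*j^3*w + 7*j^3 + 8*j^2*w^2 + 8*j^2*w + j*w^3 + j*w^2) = (-36*j^2 + w^2)/(j*(7*j*w + 7*j + w^2 + w))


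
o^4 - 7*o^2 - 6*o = o*(o - 3)*(o + 1)*(o + 2)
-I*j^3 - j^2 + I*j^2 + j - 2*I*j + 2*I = (j - 1)*(j - 2*I)*(-I*j + 1)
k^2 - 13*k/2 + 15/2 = (k - 5)*(k - 3/2)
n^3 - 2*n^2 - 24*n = n*(n - 6)*(n + 4)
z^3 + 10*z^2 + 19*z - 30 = (z - 1)*(z + 5)*(z + 6)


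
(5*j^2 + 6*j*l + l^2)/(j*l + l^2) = (5*j + l)/l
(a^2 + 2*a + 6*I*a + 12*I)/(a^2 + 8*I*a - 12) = (a + 2)/(a + 2*I)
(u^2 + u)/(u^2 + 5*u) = (u + 1)/(u + 5)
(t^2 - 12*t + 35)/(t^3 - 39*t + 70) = (t - 7)/(t^2 + 5*t - 14)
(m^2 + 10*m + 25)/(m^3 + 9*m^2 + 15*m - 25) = 1/(m - 1)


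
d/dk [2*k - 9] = 2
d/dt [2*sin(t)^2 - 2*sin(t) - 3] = 2*sin(2*t) - 2*cos(t)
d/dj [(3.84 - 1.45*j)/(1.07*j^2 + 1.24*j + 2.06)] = (1.5515*j^2 - 8.2176*j - 7.7486)/(1.1449*j^4 + 2.6536*j^3 + 5.946*j^2 + 5.1088*j + 4.2436)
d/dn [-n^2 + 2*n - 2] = 2 - 2*n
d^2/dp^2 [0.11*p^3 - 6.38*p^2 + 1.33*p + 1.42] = 0.66*p - 12.76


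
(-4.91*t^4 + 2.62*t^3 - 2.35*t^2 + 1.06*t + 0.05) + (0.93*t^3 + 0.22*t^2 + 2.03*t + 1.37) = -4.91*t^4 + 3.55*t^3 - 2.13*t^2 + 3.09*t + 1.42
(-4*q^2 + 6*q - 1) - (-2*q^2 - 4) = -2*q^2 + 6*q + 3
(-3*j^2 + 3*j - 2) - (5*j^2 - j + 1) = -8*j^2 + 4*j - 3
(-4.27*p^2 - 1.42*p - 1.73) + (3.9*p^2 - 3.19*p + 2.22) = -0.37*p^2 - 4.61*p + 0.49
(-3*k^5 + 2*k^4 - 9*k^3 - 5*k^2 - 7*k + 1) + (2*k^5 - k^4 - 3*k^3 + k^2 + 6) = -k^5 + k^4 - 12*k^3 - 4*k^2 - 7*k + 7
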